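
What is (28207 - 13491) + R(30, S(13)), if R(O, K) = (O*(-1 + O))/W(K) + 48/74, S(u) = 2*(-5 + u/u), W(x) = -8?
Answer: 2161969/148 ≈ 14608.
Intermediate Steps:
S(u) = -8 (S(u) = 2*(-5 + 1) = 2*(-4) = -8)
R(O, K) = 24/37 - O*(-1 + O)/8 (R(O, K) = (O*(-1 + O))/(-8) + 48/74 = (O*(-1 + O))*(-1/8) + 48*(1/74) = -O*(-1 + O)/8 + 24/37 = 24/37 - O*(-1 + O)/8)
(28207 - 13491) + R(30, S(13)) = (28207 - 13491) + (24/37 - 1/8*30**2 + (1/8)*30) = 14716 + (24/37 - 1/8*900 + 15/4) = 14716 + (24/37 - 225/2 + 15/4) = 14716 - 15999/148 = 2161969/148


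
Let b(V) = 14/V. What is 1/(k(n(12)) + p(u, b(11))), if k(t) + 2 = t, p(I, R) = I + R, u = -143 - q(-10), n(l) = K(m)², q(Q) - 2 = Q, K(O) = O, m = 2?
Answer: -11/1449 ≈ -0.0075914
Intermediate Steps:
q(Q) = 2 + Q
n(l) = 4 (n(l) = 2² = 4)
u = -135 (u = -143 - (2 - 10) = -143 - 1*(-8) = -143 + 8 = -135)
k(t) = -2 + t
1/(k(n(12)) + p(u, b(11))) = 1/((-2 + 4) + (-135 + 14/11)) = 1/(2 + (-135 + 14*(1/11))) = 1/(2 + (-135 + 14/11)) = 1/(2 - 1471/11) = 1/(-1449/11) = -11/1449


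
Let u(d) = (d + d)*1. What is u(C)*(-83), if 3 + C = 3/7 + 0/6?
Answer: 2988/7 ≈ 426.86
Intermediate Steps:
C = -18/7 (C = -3 + (3/7 + 0/6) = -3 + (3*(1/7) + 0*(1/6)) = -3 + (3/7 + 0) = -3 + 3/7 = -18/7 ≈ -2.5714)
u(d) = 2*d (u(d) = (2*d)*1 = 2*d)
u(C)*(-83) = (2*(-18/7))*(-83) = -36/7*(-83) = 2988/7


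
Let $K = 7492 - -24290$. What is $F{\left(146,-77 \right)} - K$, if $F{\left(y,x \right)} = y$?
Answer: $-31636$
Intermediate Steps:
$K = 31782$ ($K = 7492 + 24290 = 31782$)
$F{\left(146,-77 \right)} - K = 146 - 31782 = -31636$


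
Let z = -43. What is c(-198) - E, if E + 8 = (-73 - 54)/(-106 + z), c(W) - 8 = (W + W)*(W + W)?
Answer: 23367841/149 ≈ 1.5683e+5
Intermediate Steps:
c(W) = 8 + 4*W**2 (c(W) = 8 + (W + W)*(W + W) = 8 + (2*W)*(2*W) = 8 + 4*W**2)
E = -1065/149 (E = -8 + (-73 - 54)/(-106 - 43) = -8 - 127/(-149) = -8 - 1/149*(-127) = -8 + 127/149 = -1065/149 ≈ -7.1477)
c(-198) - E = (8 + 4*(-198)**2) - 1*(-1065/149) = (8 + 4*39204) + 1065/149 = (8 + 156816) + 1065/149 = 156824 + 1065/149 = 23367841/149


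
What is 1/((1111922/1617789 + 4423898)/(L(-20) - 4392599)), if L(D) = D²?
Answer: -7105651228011/7156934633444 ≈ -0.99283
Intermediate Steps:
1/((1111922/1617789 + 4423898)/(L(-20) - 4392599)) = 1/((1111922/1617789 + 4423898)/((-20)² - 4392599)) = 1/((1111922*(1/1617789) + 4423898)/(400 - 4392599)) = 1/((1111922/1617789 + 4423898)/(-4392199)) = 1/((7156934633444/1617789)*(-1/4392199)) = 1/(-7156934633444/7105651228011) = -7105651228011/7156934633444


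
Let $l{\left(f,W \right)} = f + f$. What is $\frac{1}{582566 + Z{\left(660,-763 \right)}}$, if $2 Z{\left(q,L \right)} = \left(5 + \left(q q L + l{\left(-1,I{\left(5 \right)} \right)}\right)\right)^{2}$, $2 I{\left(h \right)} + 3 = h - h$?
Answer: $\frac{2}{110465028830828341} \approx 1.8105 \cdot 10^{-17}$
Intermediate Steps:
$I{\left(h \right)} = - \frac{3}{2}$ ($I{\left(h \right)} = - \frac{3}{2} + \frac{h - h}{2} = - \frac{3}{2} + \frac{1}{2} \cdot 0 = - \frac{3}{2} + 0 = - \frac{3}{2}$)
$l{\left(f,W \right)} = 2 f$
$Z{\left(q,L \right)} = \frac{\left(3 + L q^{2}\right)^{2}}{2}$ ($Z{\left(q,L \right)} = \frac{\left(5 + \left(q q L + 2 \left(-1\right)\right)\right)^{2}}{2} = \frac{\left(5 + \left(q^{2} L - 2\right)\right)^{2}}{2} = \frac{\left(5 + \left(L q^{2} - 2\right)\right)^{2}}{2} = \frac{\left(5 + \left(-2 + L q^{2}\right)\right)^{2}}{2} = \frac{\left(3 + L q^{2}\right)^{2}}{2}$)
$\frac{1}{582566 + Z{\left(660,-763 \right)}} = \frac{1}{582566 + \frac{\left(3 - 763 \cdot 660^{2}\right)^{2}}{2}} = \frac{1}{582566 + \frac{\left(3 - 332362800\right)^{2}}{2}} = \frac{1}{582566 + \frac{\left(-332362797\right)^{2}}{2}} = \frac{1}{582566 + \frac{1}{2} \cdot 110465028829663209} = \frac{1}{582566 + \frac{110465028829663209}{2}} = \frac{1}{\frac{110465028830828341}{2}} = \frac{2}{110465028830828341}$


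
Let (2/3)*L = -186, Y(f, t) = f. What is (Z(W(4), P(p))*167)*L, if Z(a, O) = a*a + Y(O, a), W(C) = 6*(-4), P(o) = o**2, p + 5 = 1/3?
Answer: -27852260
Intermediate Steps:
L = -279 (L = (3/2)*(-186) = -279)
p = -14/3 (p = -5 + 1/3 = -14/3 ≈ -4.6667)
W(C) = -24
Z(a, O) = O + a**2 (Z(a, O) = a*a + O = a**2 + O = O + a**2)
(Z(W(4), P(p))*167)*L = (((-14/3)**2 + (-24)**2)*167)*(-279) = ((196/9 + 576)*167)*(-279) = ((5380/9)*167)*(-279) = (898460/9)*(-279) = -27852260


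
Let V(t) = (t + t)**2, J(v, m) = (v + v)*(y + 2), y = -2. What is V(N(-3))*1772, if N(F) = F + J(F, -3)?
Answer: 63792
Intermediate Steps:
J(v, m) = 0 (J(v, m) = (v + v)*(-2 + 2) = (2*v)*0 = 0)
N(F) = F (N(F) = F + 0 = F)
V(t) = 4*t**2 (V(t) = (2*t)**2 = 4*t**2)
V(N(-3))*1772 = (4*(-3)**2)*1772 = (4*9)*1772 = 36*1772 = 63792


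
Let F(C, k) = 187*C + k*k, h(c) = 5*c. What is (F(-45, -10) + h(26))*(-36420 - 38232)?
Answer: 611026620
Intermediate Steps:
F(C, k) = k² + 187*C (F(C, k) = 187*C + k² = k² + 187*C)
(F(-45, -10) + h(26))*(-36420 - 38232) = (((-10)² + 187*(-45)) + 5*26)*(-36420 - 38232) = ((100 - 8415) + 130)*(-74652) = (-8315 + 130)*(-74652) = -8185*(-74652) = 611026620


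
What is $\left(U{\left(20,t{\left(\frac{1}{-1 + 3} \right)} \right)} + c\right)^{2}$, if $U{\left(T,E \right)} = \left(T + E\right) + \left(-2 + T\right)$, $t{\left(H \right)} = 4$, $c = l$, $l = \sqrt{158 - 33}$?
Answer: $1889 + 420 \sqrt{5} \approx 2828.1$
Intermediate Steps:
$l = 5 \sqrt{5}$ ($l = \sqrt{125} = 5 \sqrt{5} \approx 11.18$)
$c = 5 \sqrt{5} \approx 11.18$
$U{\left(T,E \right)} = -2 + E + 2 T$ ($U{\left(T,E \right)} = \left(E + T\right) + \left(-2 + T\right) = -2 + E + 2 T$)
$\left(U{\left(20,t{\left(\frac{1}{-1 + 3} \right)} \right)} + c\right)^{2} = \left(\left(-2 + 4 + 2 \cdot 20\right) + 5 \sqrt{5}\right)^{2} = \left(\left(-2 + 4 + 40\right) + 5 \sqrt{5}\right)^{2} = \left(42 + 5 \sqrt{5}\right)^{2}$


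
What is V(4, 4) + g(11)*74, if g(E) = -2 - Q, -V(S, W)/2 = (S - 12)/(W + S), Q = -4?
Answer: 150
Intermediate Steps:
V(S, W) = -2*(-12 + S)/(S + W) (V(S, W) = -2*(S - 12)/(W + S) = -2*(-12 + S)/(S + W))
g(E) = 2 (g(E) = -2 - 1*(-4) = -2 + 4 = 2)
V(4, 4) + g(11)*74 = 2*(12 - 1*4)/(4 + 4) + 2*74 = 2*(12 - 4)/8 + 148 = 2*(1/8)*8 + 148 = 2 + 148 = 150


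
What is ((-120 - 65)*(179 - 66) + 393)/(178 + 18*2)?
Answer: -10256/107 ≈ -95.850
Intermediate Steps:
((-120 - 65)*(179 - 66) + 393)/(178 + 18*2) = (-185*113 + 393)/(178 + 36) = (-20905 + 393)/214 = -20512*1/214 = -10256/107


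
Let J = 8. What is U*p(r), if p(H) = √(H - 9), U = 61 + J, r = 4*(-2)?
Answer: 69*I*√17 ≈ 284.49*I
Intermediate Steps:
r = -8
U = 69 (U = 61 + 8 = 69)
p(H) = √(-9 + H)
U*p(r) = 69*√(-9 - 8) = 69*√(-17) = 69*(I*√17) = 69*I*√17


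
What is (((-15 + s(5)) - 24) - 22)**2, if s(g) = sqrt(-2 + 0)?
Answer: (61 - I*sqrt(2))**2 ≈ 3719.0 - 172.53*I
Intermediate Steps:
s(g) = I*sqrt(2) (s(g) = sqrt(-2) = I*sqrt(2))
(((-15 + s(5)) - 24) - 22)**2 = (((-15 + I*sqrt(2)) - 24) - 22)**2 = ((-39 + I*sqrt(2)) - 22)**2 = (-61 + I*sqrt(2))**2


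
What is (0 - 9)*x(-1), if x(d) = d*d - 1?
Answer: 0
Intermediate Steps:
x(d) = -1 + d**2 (x(d) = d**2 - 1 = -1 + d**2)
(0 - 9)*x(-1) = (0 - 9)*(-1 + (-1)**2) = -9*(-1 + 1) = -9*0 = 0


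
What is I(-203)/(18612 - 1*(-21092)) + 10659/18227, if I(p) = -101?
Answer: 38305819/65789528 ≈ 0.58225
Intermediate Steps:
I(-203)/(18612 - 1*(-21092)) + 10659/18227 = -101/(18612 - 1*(-21092)) + 10659/18227 = -101/(18612 + 21092) + 10659*(1/18227) = -101/39704 + 969/1657 = 38305819/65789528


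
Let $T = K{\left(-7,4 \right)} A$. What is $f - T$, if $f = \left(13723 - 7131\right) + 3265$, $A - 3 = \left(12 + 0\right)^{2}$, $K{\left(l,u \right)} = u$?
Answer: $9269$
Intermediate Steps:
$A = 147$ ($A = 3 + \left(12 + 0\right)^{2} = 3 + 12^{2} = 3 + 144 = 147$)
$T = 588$ ($T = 4 \cdot 147 = 588$)
$f = 9857$ ($f = 6592 + 3265 = 9857$)
$f - T = 9857 - 588 = 9269$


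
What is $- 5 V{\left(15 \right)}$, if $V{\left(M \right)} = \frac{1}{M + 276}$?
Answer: $- \frac{5}{291} \approx -0.017182$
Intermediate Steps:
$V{\left(M \right)} = \frac{1}{276 + M}$
$- 5 V{\left(15 \right)} = - \frac{5}{276 + 15} = - \frac{5}{291}$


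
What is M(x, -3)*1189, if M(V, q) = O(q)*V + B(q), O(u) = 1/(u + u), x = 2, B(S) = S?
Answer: -11890/3 ≈ -3963.3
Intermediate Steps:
O(u) = 1/(2*u)
M(V, q) = q + V/(2*q) (M(V, q) = (1/(2*q))*V + q = V/(2*q) + q = q + V/(2*q))
M(x, -3)*1189 = (-3 + (½)*2/(-3))*1189 = (-3 + (½)*2*(-⅓))*1189 = (-3 - ⅓)*1189 = -10/3*1189 = -11890/3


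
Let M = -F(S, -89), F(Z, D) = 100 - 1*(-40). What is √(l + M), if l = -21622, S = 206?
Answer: 3*I*√2418 ≈ 147.52*I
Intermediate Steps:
F(Z, D) = 140 (F(Z, D) = 100 + 40 = 140)
M = -140 (M = -1*140 = -140)
√(l + M) = √(-21622 - 140) = √(-21762) = 3*I*√2418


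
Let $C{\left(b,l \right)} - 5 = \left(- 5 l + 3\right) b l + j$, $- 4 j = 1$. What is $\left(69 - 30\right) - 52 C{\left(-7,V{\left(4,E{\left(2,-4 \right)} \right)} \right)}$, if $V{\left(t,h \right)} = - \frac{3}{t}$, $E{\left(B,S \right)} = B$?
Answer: $- \frac{8203}{4} \approx -2050.8$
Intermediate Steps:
$j = - \frac{1}{4}$ ($j = \left(- \frac{1}{4}\right) 1 = - \frac{1}{4} \approx -0.25$)
$C{\left(b,l \right)} = \frac{19}{4} + b l \left(3 - 5 l\right)$ ($C{\left(b,l \right)} = 5 + \left(\left(- 5 l + 3\right) b l - \frac{1}{4}\right) = 5 + \left(\left(3 - 5 l\right) b l - \frac{1}{4}\right) = 5 + \left(b \left(3 - 5 l\right) l - \frac{1}{4}\right) = 5 + \left(b l \left(3 - 5 l\right) - \frac{1}{4}\right) = 5 + \left(- \frac{1}{4} + b l \left(3 - 5 l\right)\right) = \frac{19}{4} + b l \left(3 - 5 l\right)$)
$\left(69 - 30\right) - 52 C{\left(-7,V{\left(4,E{\left(2,-4 \right)} \right)} \right)} = \left(69 - 30\right) - 52 \left(\frac{19}{4} - - 35 \left(- \frac{3}{4}\right)^{2} + 3 \left(-7\right) \left(- \frac{3}{4}\right)\right) = \left(69 - 30\right) - 52 \left(\frac{19}{4} - - 35 \left(\left(-3\right) \frac{1}{4}\right)^{2} + 3 \left(-7\right) \left(\left(-3\right) \frac{1}{4}\right)\right) = 39 - 52 \left(\frac{19}{4} - - 35 \left(- \frac{3}{4}\right)^{2} + 3 \left(-7\right) \left(- \frac{3}{4}\right)\right) = 39 - 52 \left(\frac{19}{4} - \left(-35\right) \frac{9}{16} + \frac{63}{4}\right) = 39 - 52 \left(\frac{19}{4} + \frac{315}{16} + \frac{63}{4}\right) = 39 - \frac{8359}{4} = - \frac{8203}{4}$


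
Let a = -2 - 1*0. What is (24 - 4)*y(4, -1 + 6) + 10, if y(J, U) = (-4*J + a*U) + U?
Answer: -410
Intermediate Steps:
a = -2 (a = -2 + 0 = -2)
y(J, U) = -U - 4*J (y(J, U) = (-4*J - 2*U) + U = -U - 4*J)
(24 - 4)*y(4, -1 + 6) + 10 = (24 - 4)*(-(-1 + 6) - 4*4) + 10 = 20*(-1*5 - 16) + 10 = 20*(-5 - 16) + 10 = 20*(-21) + 10 = -420 + 10 = -410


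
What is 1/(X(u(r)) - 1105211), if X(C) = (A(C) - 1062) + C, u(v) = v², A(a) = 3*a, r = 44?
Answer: -1/1098529 ≈ -9.1031e-7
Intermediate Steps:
X(C) = -1062 + 4*C (X(C) = (3*C - 1062) + C = (-1062 + 3*C) + C = -1062 + 4*C)
1/(X(u(r)) - 1105211) = 1/((-1062 + 4*44²) - 1105211) = 1/((-1062 + 4*1936) - 1105211) = 1/((-1062 + 7744) - 1105211) = 1/(6682 - 1105211) = 1/(-1098529) = -1/1098529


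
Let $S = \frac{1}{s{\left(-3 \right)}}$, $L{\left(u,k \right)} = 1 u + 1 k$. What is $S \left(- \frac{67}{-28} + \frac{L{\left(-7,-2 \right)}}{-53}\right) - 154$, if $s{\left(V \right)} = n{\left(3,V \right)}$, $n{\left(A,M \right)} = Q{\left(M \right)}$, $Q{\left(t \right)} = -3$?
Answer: $- \frac{689411}{4452} \approx -154.85$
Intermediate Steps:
$n{\left(A,M \right)} = -3$
$s{\left(V \right)} = -3$
$L{\left(u,k \right)} = k + u$ ($L{\left(u,k \right)} = u + k = k + u$)
$S = - \frac{1}{3}$ ($S = \frac{1}{-3} = - \frac{1}{3} \approx -0.33333$)
$S \left(- \frac{67}{-28} + \frac{L{\left(-7,-2 \right)}}{-53}\right) - 154 = - \frac{- \frac{67}{-28} + \frac{-2 - 7}{-53}}{3} - 154 = - \frac{\left(-67\right) \left(- \frac{1}{28}\right) - - \frac{9}{53}}{3} - 154 = - \frac{\frac{67}{28} + \frac{9}{53}}{3} - 154 = \left(- \frac{1}{3}\right) \frac{3803}{1484} - 154 = - \frac{3803}{4452} - 154 = - \frac{689411}{4452}$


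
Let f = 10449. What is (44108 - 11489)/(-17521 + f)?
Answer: -32619/7072 ≈ -4.6124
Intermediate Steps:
(44108 - 11489)/(-17521 + f) = (44108 - 11489)/(-17521 + 10449) = 32619/(-7072) = 32619*(-1/7072) = -32619/7072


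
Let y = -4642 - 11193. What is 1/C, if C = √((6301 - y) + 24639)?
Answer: √1871/9355 ≈ 0.0046237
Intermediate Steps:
y = -15835
C = 5*√1871 (C = √((6301 - 1*(-15835)) + 24639) = √((6301 + 15835) + 24639) = √(22136 + 24639) = √46775 = 5*√1871 ≈ 216.28)
1/C = 1/(5*√1871) = √1871/9355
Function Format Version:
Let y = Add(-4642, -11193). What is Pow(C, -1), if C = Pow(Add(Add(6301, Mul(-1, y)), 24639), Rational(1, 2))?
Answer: Mul(Rational(1, 9355), Pow(1871, Rational(1, 2))) ≈ 0.0046237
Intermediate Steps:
y = -15835
C = Mul(5, Pow(1871, Rational(1, 2))) (C = Pow(Add(Add(6301, Mul(-1, -15835)), 24639), Rational(1, 2)) = Pow(Add(Add(6301, 15835), 24639), Rational(1, 2)) = Pow(Add(22136, 24639), Rational(1, 2)) = Pow(46775, Rational(1, 2)) = Mul(5, Pow(1871, Rational(1, 2))) ≈ 216.28)
Pow(C, -1) = Pow(Mul(5, Pow(1871, Rational(1, 2))), -1) = Mul(Rational(1, 9355), Pow(1871, Rational(1, 2)))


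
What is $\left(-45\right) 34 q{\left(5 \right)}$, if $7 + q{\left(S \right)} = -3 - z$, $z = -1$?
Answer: $13770$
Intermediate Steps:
$q{\left(S \right)} = -9$ ($q{\left(S \right)} = -7 - 2 = -9$)
$\left(-45\right) 34 q{\left(5 \right)} = \left(-45\right) 34 \left(-9\right) = \left(-1530\right) \left(-9\right) = 13770$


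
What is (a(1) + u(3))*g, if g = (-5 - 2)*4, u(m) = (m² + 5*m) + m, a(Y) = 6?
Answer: -924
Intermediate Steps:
u(m) = m² + 6*m
g = -28 (g = -7*4 = -28)
(a(1) + u(3))*g = (6 + 3*(6 + 3))*(-28) = (6 + 3*9)*(-28) = (6 + 27)*(-28) = 33*(-28) = -924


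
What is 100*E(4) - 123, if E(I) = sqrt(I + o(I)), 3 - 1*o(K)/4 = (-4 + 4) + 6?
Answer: -123 + 200*I*sqrt(2) ≈ -123.0 + 282.84*I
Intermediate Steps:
o(K) = -12 (o(K) = 12 - 4*((-4 + 4) + 6) = 12 - 4*(0 + 6) = 12 - 4*6 = 12 - 24 = -12)
E(I) = sqrt(-12 + I) (E(I) = sqrt(I - 12) = sqrt(-12 + I))
100*E(4) - 123 = 100*sqrt(-12 + 4) - 123 = 100*sqrt(-8) - 123 = 100*(2*I*sqrt(2)) - 123 = 200*I*sqrt(2) - 123 = -123 + 200*I*sqrt(2)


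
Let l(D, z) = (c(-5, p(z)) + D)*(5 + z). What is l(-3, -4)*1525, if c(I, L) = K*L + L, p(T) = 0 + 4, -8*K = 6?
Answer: -3050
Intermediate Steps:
K = -¾ (K = -⅛*6 = -¾ ≈ -0.75000)
p(T) = 4
c(I, L) = L/4 (c(I, L) = -3*L/4 + L = L/4)
l(D, z) = (1 + D)*(5 + z) (l(D, z) = ((¼)*4 + D)*(5 + z) = (1 + D)*(5 + z))
l(-3, -4)*1525 = (5 - 4 + 5*(-3) - 3*(-4))*1525 = (5 - 4 - 15 + 12)*1525 = -2*1525 = -3050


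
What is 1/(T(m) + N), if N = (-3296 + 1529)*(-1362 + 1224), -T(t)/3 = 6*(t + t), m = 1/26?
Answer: 13/3169980 ≈ 4.1010e-6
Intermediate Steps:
m = 1/26 ≈ 0.038462
T(t) = -36*t (T(t) = -18*(t + t) = -18*2*t = -36*t)
N = 243846 (N = -1767*(-138) = 243846)
1/(T(m) + N) = 1/(-36*1/26 + 243846) = 1/(-18/13 + 243846) = 1/(3169980/13) = 13/3169980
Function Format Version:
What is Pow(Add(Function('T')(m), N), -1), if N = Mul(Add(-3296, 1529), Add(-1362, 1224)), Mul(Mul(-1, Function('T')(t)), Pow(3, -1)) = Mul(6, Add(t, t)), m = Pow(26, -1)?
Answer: Rational(13, 3169980) ≈ 4.1010e-6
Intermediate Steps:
m = Rational(1, 26) ≈ 0.038462
Function('T')(t) = Mul(-36, t) (Function('T')(t) = Mul(-3, Mul(6, Add(t, t))) = Mul(-3, Mul(6, Mul(2, t))) = Mul(-3, Mul(12, t)) = Mul(-36, t))
N = 243846 (N = Mul(-1767, -138) = 243846)
Pow(Add(Function('T')(m), N), -1) = Pow(Add(Mul(-36, Rational(1, 26)), 243846), -1) = Pow(Add(Rational(-18, 13), 243846), -1) = Pow(Rational(3169980, 13), -1) = Rational(13, 3169980)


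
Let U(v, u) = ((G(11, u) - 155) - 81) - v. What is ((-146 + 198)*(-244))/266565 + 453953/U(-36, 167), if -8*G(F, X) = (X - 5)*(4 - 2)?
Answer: -503164378/266565 ≈ -1887.6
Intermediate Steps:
G(F, X) = 5/4 - X/4 (G(F, X) = -(X - 5)*(4 - 2)/8 = -(-5 + X)*2/8 = -(-10 + 2*X)/8 = 5/4 - X/4)
U(v, u) = -939/4 - v - u/4 (U(v, u) = (((5/4 - u/4) - 155) - 81) - v = ((-615/4 - u/4) - 81) - v = (-939/4 - u/4) - v = -939/4 - v - u/4)
((-146 + 198)*(-244))/266565 + 453953/U(-36, 167) = ((-146 + 198)*(-244))/266565 + 453953/(-939/4 - 1*(-36) - ¼*167) = (52*(-244))*(1/266565) + 453953/(-939/4 + 36 - 167/4) = -12688*1/266565 + 453953/(-481/2) = -976/20505 + 453953*(-2/481) = -976/20505 - 24538/13 = -503164378/266565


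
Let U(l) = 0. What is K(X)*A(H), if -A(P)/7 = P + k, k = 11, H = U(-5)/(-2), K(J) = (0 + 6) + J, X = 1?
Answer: -539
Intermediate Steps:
K(J) = 6 + J
H = 0 (H = 0/(-2) = 0*(-1/2) = 0)
A(P) = -77 - 7*P (A(P) = -7*(P + 11) = -7*(11 + P) = -77 - 7*P)
K(X)*A(H) = (6 + 1)*(-77 - 7*0) = 7*(-77 + 0) = 7*(-77) = -539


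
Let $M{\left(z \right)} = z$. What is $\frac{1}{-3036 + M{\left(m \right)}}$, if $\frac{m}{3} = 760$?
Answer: $- \frac{1}{756} \approx -0.0013228$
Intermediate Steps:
$m = 2280$ ($m = 3 \cdot 760 = 2280$)
$\frac{1}{-3036 + M{\left(m \right)}} = \frac{1}{-3036 + 2280} = \frac{1}{-756} = - \frac{1}{756}$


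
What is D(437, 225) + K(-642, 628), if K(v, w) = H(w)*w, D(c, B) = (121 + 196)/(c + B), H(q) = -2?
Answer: -831155/662 ≈ -1255.5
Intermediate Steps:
D(c, B) = 317/(B + c)
K(v, w) = -2*w
D(437, 225) + K(-642, 628) = 317/(225 + 437) - 2*628 = 317/662 - 1256 = -831155/662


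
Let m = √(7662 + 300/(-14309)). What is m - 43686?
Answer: -43686 + √1568770906722/14309 ≈ -43599.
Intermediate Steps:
m = √1568770906722/14309 (m = √(7662 + 300*(-1/14309)) = √(7662 - 300/14309) = √(109635258/14309) = √1568770906722/14309 ≈ 87.533)
m - 43686 = √1568770906722/14309 - 43686 = -43686 + √1568770906722/14309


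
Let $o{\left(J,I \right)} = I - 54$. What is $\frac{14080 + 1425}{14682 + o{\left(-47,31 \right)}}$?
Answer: $\frac{15505}{14659} \approx 1.0577$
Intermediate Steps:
$o{\left(J,I \right)} = -54 + I$ ($o{\left(J,I \right)} = I - 54 = -54 + I$)
$\frac{14080 + 1425}{14682 + o{\left(-47,31 \right)}} = \frac{14080 + 1425}{14682 + \left(-54 + 31\right)} = \frac{15505}{14682 - 23} = \frac{15505}{14659}$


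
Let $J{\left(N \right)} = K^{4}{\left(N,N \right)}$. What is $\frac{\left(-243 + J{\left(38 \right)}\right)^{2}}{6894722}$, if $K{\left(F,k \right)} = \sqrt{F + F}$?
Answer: $\frac{30614089}{6894722} \approx 4.4402$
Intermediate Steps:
$K{\left(F,k \right)} = \sqrt{2} \sqrt{F}$ ($K{\left(F,k \right)} = \sqrt{2 F} = \sqrt{2} \sqrt{F}$)
$J{\left(N \right)} = 4 N^{2}$ ($J{\left(N \right)} = \left(\sqrt{2} \sqrt{N}\right)^{4} = 4 N^{2}$)
$\frac{\left(-243 + J{\left(38 \right)}\right)^{2}}{6894722} = \frac{\left(-243 + 4 \cdot 38^{2}\right)^{2}}{6894722} = \left(-243 + 4 \cdot 1444\right)^{2} \cdot \frac{1}{6894722} = \left(-243 + 5776\right)^{2} \cdot \frac{1}{6894722} = 5533^{2} \cdot \frac{1}{6894722} = 30614089 \cdot \frac{1}{6894722} = \frac{30614089}{6894722}$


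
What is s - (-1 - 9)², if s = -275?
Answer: -375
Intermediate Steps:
s - (-1 - 9)² = -275 - (-1 - 9)² = -275 - 1*(-10)² = -275 - 1*100 = -275 - 100 = -375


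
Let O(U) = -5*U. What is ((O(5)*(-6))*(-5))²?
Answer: 562500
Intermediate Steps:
((O(5)*(-6))*(-5))² = ((-5*5*(-6))*(-5))² = (-25*(-6)*(-5))² = (150*(-5))² = (-750)² = 562500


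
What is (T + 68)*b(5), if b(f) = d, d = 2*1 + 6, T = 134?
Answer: 1616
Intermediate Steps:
d = 8 (d = 2 + 6 = 8)
b(f) = 8
(T + 68)*b(5) = (134 + 68)*8 = 202*8 = 1616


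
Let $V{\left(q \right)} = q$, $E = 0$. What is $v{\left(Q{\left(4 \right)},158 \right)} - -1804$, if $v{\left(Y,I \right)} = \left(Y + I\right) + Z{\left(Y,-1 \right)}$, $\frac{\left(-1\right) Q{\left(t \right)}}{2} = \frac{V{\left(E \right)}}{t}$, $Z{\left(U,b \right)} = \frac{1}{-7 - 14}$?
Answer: $\frac{41201}{21} \approx 1962.0$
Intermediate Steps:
$Z{\left(U,b \right)} = - \frac{1}{21}$ ($Z{\left(U,b \right)} = \frac{1}{-21} = - \frac{1}{21}$)
$Q{\left(t \right)} = 0$ ($Q{\left(t \right)} = - 2 \frac{0}{t} = \left(-2\right) 0 = 0$)
$v{\left(Y,I \right)} = - \frac{1}{21} + I + Y$ ($v{\left(Y,I \right)} = \left(Y + I\right) - \frac{1}{21} = \left(I + Y\right) - \frac{1}{21} = - \frac{1}{21} + I + Y$)
$v{\left(Q{\left(4 \right)},158 \right)} - -1804 = \left(- \frac{1}{21} + 158 + 0\right) - -1804 = \frac{3317}{21} + 1804 = \frac{41201}{21}$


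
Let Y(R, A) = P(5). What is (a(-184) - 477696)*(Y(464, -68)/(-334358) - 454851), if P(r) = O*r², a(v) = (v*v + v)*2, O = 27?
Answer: 31203796243819608/167179 ≈ 1.8665e+11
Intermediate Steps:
a(v) = 2*v + 2*v² (a(v) = (v² + v)*2 = (v + v²)*2 = 2*v + 2*v²)
P(r) = 27*r²
Y(R, A) = 675 (Y(R, A) = 27*5² = 27*25 = 675)
(a(-184) - 477696)*(Y(464, -68)/(-334358) - 454851) = (2*(-184)*(1 - 184) - 477696)*(675/(-334358) - 454851) = (2*(-184)*(-183) - 477696)*(675*(-1/334358) - 454851) = (67344 - 477696)*(-675/334358 - 454851) = -410352*(-152083071333/334358) = 31203796243819608/167179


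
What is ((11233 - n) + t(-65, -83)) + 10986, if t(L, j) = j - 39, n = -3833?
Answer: 25930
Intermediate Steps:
t(L, j) = -39 + j
((11233 - n) + t(-65, -83)) + 10986 = ((11233 - 1*(-3833)) + (-39 - 83)) + 10986 = ((11233 + 3833) - 122) + 10986 = (15066 - 122) + 10986 = 14944 + 10986 = 25930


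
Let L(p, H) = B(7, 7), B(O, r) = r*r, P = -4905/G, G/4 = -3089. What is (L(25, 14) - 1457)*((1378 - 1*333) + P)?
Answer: -4546757600/3089 ≈ -1.4719e+6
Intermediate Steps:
G = -12356 (G = 4*(-3089) = -12356)
P = 4905/12356 (P = -4905/(-12356) = -4905*(-1/12356) = 4905/12356 ≈ 0.39697)
B(O, r) = r**2
L(p, H) = 49 (L(p, H) = 7**2 = 49)
(L(25, 14) - 1457)*((1378 - 1*333) + P) = (49 - 1457)*((1378 - 1*333) + 4905/12356) = -1408*((1378 - 333) + 4905/12356) = -1408*(1045 + 4905/12356) = -1408*12916925/12356 = -4546757600/3089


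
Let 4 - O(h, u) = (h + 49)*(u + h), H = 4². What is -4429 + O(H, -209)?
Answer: 8120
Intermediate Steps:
H = 16
O(h, u) = 4 - (49 + h)*(h + u) (O(h, u) = 4 - (h + 49)*(u + h) = 4 - (49 + h)*(h + u))
-4429 + O(H, -209) = -4429 + (4 - 1*16² - 49*16 - 49*(-209) - 1*16*(-209)) = -4429 + (4 - 1*256 - 784 + 10241 + 3344) = -4429 + (4 - 256 - 784 + 10241 + 3344) = -4429 + 12549 = 8120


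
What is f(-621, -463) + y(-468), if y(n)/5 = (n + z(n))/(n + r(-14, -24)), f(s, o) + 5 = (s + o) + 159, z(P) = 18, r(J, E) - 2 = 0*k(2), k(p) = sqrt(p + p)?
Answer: -215565/233 ≈ -925.17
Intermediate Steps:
k(p) = sqrt(2)*sqrt(p) (k(p) = sqrt(2*p) = sqrt(2)*sqrt(p))
r(J, E) = 2 (r(J, E) = 2 + 0*(sqrt(2)*sqrt(2)) = 2 + 0*2 = 2 + 0 = 2)
f(s, o) = 154 + o + s (f(s, o) = -5 + ((s + o) + 159) = -5 + ((o + s) + 159) = -5 + (159 + o + s) = 154 + o + s)
y(n) = 5*(18 + n)/(2 + n) (y(n) = 5*((n + 18)/(n + 2)) = 5*((18 + n)/(2 + n)) = 5*(18 + n)/(2 + n))
f(-621, -463) + y(-468) = (154 - 463 - 621) + 5*(18 - 468)/(2 - 468) = -930 + 5*(-450)/(-466) = -930 + 5*(-1/466)*(-450) = -930 + 1125/233 = -215565/233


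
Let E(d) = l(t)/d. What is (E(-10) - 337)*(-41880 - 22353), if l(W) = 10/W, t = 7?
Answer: 151589880/7 ≈ 2.1656e+7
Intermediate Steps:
E(d) = 10/(7*d) (E(d) = (10/7)/d = (10*(1/7))/d = 10/(7*d))
(E(-10) - 337)*(-41880 - 22353) = ((10/7)/(-10) - 337)*(-41880 - 22353) = ((10/7)*(-1/10) - 337)*(-64233) = (-1/7 - 337)*(-64233) = -2360/7*(-64233) = 151589880/7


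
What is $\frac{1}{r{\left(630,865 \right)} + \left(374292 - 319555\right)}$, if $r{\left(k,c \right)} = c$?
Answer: $\frac{1}{55602} \approx 1.7985 \cdot 10^{-5}$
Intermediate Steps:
$\frac{1}{r{\left(630,865 \right)} + \left(374292 - 319555\right)} = \frac{1}{865 + \left(374292 - 319555\right)} = \frac{1}{865 + 54737} = \frac{1}{55602}$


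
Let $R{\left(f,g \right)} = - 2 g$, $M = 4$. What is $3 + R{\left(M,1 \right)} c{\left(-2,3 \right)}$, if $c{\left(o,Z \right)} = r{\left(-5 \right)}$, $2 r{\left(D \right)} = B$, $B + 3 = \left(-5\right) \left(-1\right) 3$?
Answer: $-9$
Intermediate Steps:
$B = 12$ ($B = -3 + \left(-5\right) \left(-1\right) 3 = -3 + 5 \cdot 3 = -3 + 15 = 12$)
$r{\left(D \right)} = 6$ ($r{\left(D \right)} = \frac{1}{2} \cdot 12 = 6$)
$c{\left(o,Z \right)} = 6$
$3 + R{\left(M,1 \right)} c{\left(-2,3 \right)} = 3 + \left(-2\right) 1 \cdot 6 = 3 - 12 = -9$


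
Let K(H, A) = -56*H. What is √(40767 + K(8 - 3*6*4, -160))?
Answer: √44351 ≈ 210.60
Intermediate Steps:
√(40767 + K(8 - 3*6*4, -160)) = √(40767 - 56*(8 - 3*6*4)) = √(40767 - 56*(8 - 18*4)) = √(40767 - 56*(8 - 72)) = √(40767 - 56*(-64)) = √(40767 + 3584) = √44351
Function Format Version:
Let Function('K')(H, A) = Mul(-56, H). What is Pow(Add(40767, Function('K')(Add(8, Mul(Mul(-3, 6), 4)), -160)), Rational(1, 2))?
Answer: Pow(44351, Rational(1, 2)) ≈ 210.60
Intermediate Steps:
Pow(Add(40767, Function('K')(Add(8, Mul(Mul(-3, 6), 4)), -160)), Rational(1, 2)) = Pow(Add(40767, Mul(-56, Add(8, Mul(Mul(-3, 6), 4)))), Rational(1, 2)) = Pow(Add(40767, Mul(-56, Add(8, Mul(-18, 4)))), Rational(1, 2)) = Pow(Add(40767, Mul(-56, Add(8, -72))), Rational(1, 2)) = Pow(Add(40767, Mul(-56, -64)), Rational(1, 2)) = Pow(Add(40767, 3584), Rational(1, 2)) = Pow(44351, Rational(1, 2))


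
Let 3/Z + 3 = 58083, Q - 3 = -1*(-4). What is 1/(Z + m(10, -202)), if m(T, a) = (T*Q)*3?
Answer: 19360/4065601 ≈ 0.0047619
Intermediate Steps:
Q = 7 (Q = 3 - 1*(-4) = 3 + 4 = 7)
Z = 1/19360 (Z = 3/(-3 + 58083) = 3/58080 = 3*(1/58080) = 1/19360 ≈ 5.1653e-5)
m(T, a) = 21*T (m(T, a) = (T*7)*3 = (7*T)*3 = 21*T)
1/(Z + m(10, -202)) = 1/(1/19360 + 21*10) = 1/(1/19360 + 210) = 1/(4065601/19360) = 19360/4065601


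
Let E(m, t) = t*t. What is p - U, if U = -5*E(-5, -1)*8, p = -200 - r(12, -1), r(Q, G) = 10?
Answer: -170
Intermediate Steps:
E(m, t) = t²
p = -210 (p = -200 - 1*10 = -200 - 10 = -210)
U = -40 (U = -5*(-1)²*8 = -5*1*8 = -5*8 = -40)
p - U = -210 - 1*(-40) = -210 + 40 = -170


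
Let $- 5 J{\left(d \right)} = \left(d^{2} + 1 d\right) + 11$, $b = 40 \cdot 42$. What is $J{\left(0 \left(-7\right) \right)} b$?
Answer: $-3696$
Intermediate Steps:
$b = 1680$
$J{\left(d \right)} = - \frac{11}{5} - \frac{d}{5} - \frac{d^{2}}{5}$ ($J{\left(d \right)} = - \frac{\left(d^{2} + 1 d\right) + 11}{5} = - \frac{\left(d^{2} + d\right) + 11}{5} = - \frac{\left(d + d^{2}\right) + 11}{5} = - \frac{11 + d + d^{2}}{5} = - \frac{11}{5} - \frac{d}{5} - \frac{d^{2}}{5}$)
$J{\left(0 \left(-7\right) \right)} b = \left(- \frac{11}{5} - \frac{0 \left(-7\right)}{5} - \frac{\left(0 \left(-7\right)\right)^{2}}{5}\right) 1680 = \left(- \frac{11}{5} - 0 - \frac{0^{2}}{5}\right) 1680 = \left(- \frac{11}{5} + 0 - 0\right) 1680 = \left(- \frac{11}{5} + 0 + 0\right) 1680 = \left(- \frac{11}{5}\right) 1680 = -3696$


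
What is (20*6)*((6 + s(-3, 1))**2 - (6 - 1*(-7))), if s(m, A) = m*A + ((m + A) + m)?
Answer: -1080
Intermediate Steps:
s(m, A) = A + 2*m + A*m (s(m, A) = A*m + ((A + m) + m) = A*m + (A + 2*m) = A + 2*m + A*m)
(20*6)*((6 + s(-3, 1))**2 - (6 - 1*(-7))) = (20*6)*((6 + (1 + 2*(-3) + 1*(-3)))**2 - (6 - 1*(-7))) = 120*((6 + (1 - 6 - 3))**2 - (6 + 7)) = 120*((6 - 8)**2 - 1*13) = 120*((-2)**2 - 13) = 120*(4 - 13) = 120*(-9) = -1080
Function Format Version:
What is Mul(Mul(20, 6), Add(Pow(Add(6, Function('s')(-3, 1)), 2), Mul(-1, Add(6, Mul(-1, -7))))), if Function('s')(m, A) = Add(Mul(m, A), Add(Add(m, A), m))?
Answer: -1080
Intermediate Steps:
Function('s')(m, A) = Add(A, Mul(2, m), Mul(A, m)) (Function('s')(m, A) = Add(Mul(A, m), Add(Add(A, m), m)) = Add(Mul(A, m), Add(A, Mul(2, m))) = Add(A, Mul(2, m), Mul(A, m)))
Mul(Mul(20, 6), Add(Pow(Add(6, Function('s')(-3, 1)), 2), Mul(-1, Add(6, Mul(-1, -7))))) = Mul(Mul(20, 6), Add(Pow(Add(6, Add(1, Mul(2, -3), Mul(1, -3))), 2), Mul(-1, Add(6, Mul(-1, -7))))) = Mul(120, Add(Pow(Add(6, Add(1, -6, -3)), 2), Mul(-1, Add(6, 7)))) = Mul(120, Add(Pow(Add(6, -8), 2), Mul(-1, 13))) = Mul(120, Add(Pow(-2, 2), -13)) = Mul(120, Add(4, -13)) = Mul(120, -9) = -1080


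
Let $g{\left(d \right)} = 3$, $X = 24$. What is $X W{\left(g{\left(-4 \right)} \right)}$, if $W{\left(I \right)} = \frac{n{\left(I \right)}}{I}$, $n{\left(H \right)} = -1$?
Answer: $-8$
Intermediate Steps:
$W{\left(I \right)} = - \frac{1}{I}$
$X W{\left(g{\left(-4 \right)} \right)} = 24 \left(- \frac{1}{3}\right) = -8$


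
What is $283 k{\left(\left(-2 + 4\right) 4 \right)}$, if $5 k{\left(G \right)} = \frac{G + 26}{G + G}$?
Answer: $\frac{4811}{40} \approx 120.28$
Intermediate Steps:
$k{\left(G \right)} = \frac{26 + G}{10 G}$ ($k{\left(G \right)} = \frac{\left(G + 26\right) \frac{1}{G + G}}{5} = \frac{\left(26 + G\right) \frac{1}{2 G}}{5} = \frac{\frac{1}{2} \frac{1}{G} \left(26 + G\right)}{5} = \frac{26 + G}{10 G}$)
$283 k{\left(\left(-2 + 4\right) 4 \right)} = 283 \frac{26 + \left(-2 + 4\right) 4}{10 \left(-2 + 4\right) 4} = 283 \frac{26 + 2 \cdot 4}{10 \cdot 2 \cdot 4} = 283 \frac{26 + 8}{10 \cdot 8} = 283 \cdot \frac{1}{10} \cdot \frac{1}{8} \cdot 34 = 283 \cdot \frac{17}{40} = \frac{4811}{40}$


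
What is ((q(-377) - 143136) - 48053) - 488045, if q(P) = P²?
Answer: -537105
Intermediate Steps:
((q(-377) - 143136) - 48053) - 488045 = (((-377)² - 143136) - 48053) - 488045 = ((142129 - 143136) - 48053) - 488045 = (-1007 - 48053) - 488045 = -49060 - 488045 = -537105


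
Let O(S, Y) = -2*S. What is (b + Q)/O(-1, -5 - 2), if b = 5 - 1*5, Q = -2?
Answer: -1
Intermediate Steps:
b = 0 (b = 5 - 5 = 0)
(b + Q)/O(-1, -5 - 2) = (0 - 2)/((-2*(-1))) = -2/2 = (1/2)*(-2) = -1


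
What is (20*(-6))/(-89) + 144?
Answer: 12936/89 ≈ 145.35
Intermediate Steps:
(20*(-6))/(-89) + 144 = -120*(-1/89) + 144 = 120/89 + 144 = 12936/89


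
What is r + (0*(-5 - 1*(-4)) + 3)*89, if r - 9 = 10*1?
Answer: 286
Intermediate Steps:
r = 19 (r = 9 + 10*1 = 9 + 10 = 19)
r + (0*(-5 - 1*(-4)) + 3)*89 = 19 + (0*(-5 - 1*(-4)) + 3)*89 = 19 + (0*(-5 + 4) + 3)*89 = 19 + (0*(-1) + 3)*89 = 19 + (0 + 3)*89 = 19 + 3*89 = 19 + 267 = 286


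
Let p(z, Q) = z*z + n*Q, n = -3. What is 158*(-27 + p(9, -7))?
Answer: 11850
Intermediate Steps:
p(z, Q) = z**2 - 3*Q (p(z, Q) = z*z - 3*Q = z**2 - 3*Q)
158*(-27 + p(9, -7)) = 158*(-27 + (9**2 - 3*(-7))) = 158*(-27 + (81 + 21)) = 158*(-27 + 102) = 158*75 = 11850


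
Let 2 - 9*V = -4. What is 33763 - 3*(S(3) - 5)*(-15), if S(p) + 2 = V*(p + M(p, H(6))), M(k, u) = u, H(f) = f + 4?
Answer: 33838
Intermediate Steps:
H(f) = 4 + f
V = ⅔ (V = 2/9 - ⅑*(-4) = 2/9 + 4/9 = ⅔ ≈ 0.66667)
S(p) = 14/3 + 2*p/3 (S(p) = -2 + 2*(p + (4 + 6))/3 = -2 + 2*(p + 10)/3 = -2 + 2*(10 + p)/3 = -2 + (20/3 + 2*p/3) = 14/3 + 2*p/3)
33763 - 3*(S(3) - 5)*(-15) = 33763 - 3*((14/3 + (⅔)*3) - 5)*(-15) = 33763 - 3*((14/3 + 2) - 5)*(-15) = 33763 - 3*(20/3 - 5)*(-15) = 33763 - 3*5/3*(-15) = 33763 - 5*(-15) = 33763 + 75 = 33838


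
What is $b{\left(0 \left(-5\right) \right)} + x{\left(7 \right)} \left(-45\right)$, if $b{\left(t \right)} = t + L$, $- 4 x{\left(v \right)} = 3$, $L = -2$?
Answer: $\frac{127}{4} \approx 31.75$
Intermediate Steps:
$x{\left(v \right)} = - \frac{3}{4}$ ($x{\left(v \right)} = \left(- \frac{1}{4}\right) 3 = - \frac{3}{4}$)
$b{\left(t \right)} = -2 + t$ ($b{\left(t \right)} = t - 2 = -2 + t$)
$b{\left(0 \left(-5\right) \right)} + x{\left(7 \right)} \left(-45\right) = \left(-2 + 0 \left(-5\right)\right) - - \frac{135}{4} = \left(-2 + 0\right) + \frac{135}{4} = -2 + \frac{135}{4} = \frac{127}{4}$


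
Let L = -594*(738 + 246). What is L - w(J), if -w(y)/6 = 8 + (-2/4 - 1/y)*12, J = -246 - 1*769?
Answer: -593251188/1015 ≈ -5.8448e+5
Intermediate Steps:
J = -1015 (J = -246 - 769 = -1015)
L = -584496 (L = -594*984 = -584496)
w(y) = -12 + 72/y (w(y) = -6*(8 + (-2/4 - 1/y)*12) = -6*(8 + (-2*¼ - 1/y)*12) = -6*(8 + (-½ - 1/y)*12) = -6*(8 + (-6 - 12/y)) = -6*(2 - 12/y) = -12 + 72/y)
L - w(J) = -584496 - (-12 + 72/(-1015)) = -584496 - (-12 + 72*(-1/1015)) = -584496 - (-12 - 72/1015) = -584496 - 1*(-12252/1015) = -584496 + 12252/1015 = -593251188/1015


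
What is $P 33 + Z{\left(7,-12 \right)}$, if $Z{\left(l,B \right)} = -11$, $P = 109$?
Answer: $3586$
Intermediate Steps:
$P 33 + Z{\left(7,-12 \right)} = 109 \cdot 33 - 11 = 3597 - 11 = 3586$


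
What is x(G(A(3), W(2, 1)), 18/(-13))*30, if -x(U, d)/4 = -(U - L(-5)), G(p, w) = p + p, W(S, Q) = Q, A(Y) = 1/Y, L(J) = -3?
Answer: 440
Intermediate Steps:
G(p, w) = 2*p
x(U, d) = 12 + 4*U (x(U, d) = -(-4)*(U - 1*(-3)) = -(-4)*(U + 3) = -(-4)*(3 + U) = -4*(-3 - U) = 12 + 4*U)
x(G(A(3), W(2, 1)), 18/(-13))*30 = (12 + 4*(2/3))*30 = (12 + 8/3)*30 = (44/3)*30 = 440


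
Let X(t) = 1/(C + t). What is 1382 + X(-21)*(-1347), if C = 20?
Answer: 2729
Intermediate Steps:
X(t) = 1/(20 + t)
1382 + X(-21)*(-1347) = 1382 - 1347/(20 - 21) = 1382 - 1347/(-1) = 1382 - 1*(-1347) = 1382 + 1347 = 2729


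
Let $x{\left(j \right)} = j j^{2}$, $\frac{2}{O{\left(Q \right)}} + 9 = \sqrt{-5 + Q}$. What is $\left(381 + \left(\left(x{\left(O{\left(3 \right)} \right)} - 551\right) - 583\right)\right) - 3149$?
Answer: $\frac{2 \left(- 1316929 i - 470191 \sqrt{2}\right)}{241 \sqrt{2} + 675 i} \approx -3902.0 - 0.0047684 i$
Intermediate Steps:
$O{\left(Q \right)} = \frac{2}{-9 + \sqrt{-5 + Q}}$
$x{\left(j \right)} = j^{3}$
$\left(381 + \left(\left(x{\left(O{\left(3 \right)} \right)} - 551\right) - 583\right)\right) - 3149 = \left(381 - \left(1134 - \frac{8}{\left(-9 + \sqrt{-5 + 3}\right)^{3}}\right)\right) - 3149 = \left(381 - \left(1134 - \frac{8}{\left(-9 + \sqrt{-2}\right)^{3}}\right)\right) - 3149 = \left(381 - \left(1134 - \frac{8}{\left(-9 + i \sqrt{2}\right)^{3}}\right)\right) - 3149 = \left(-753 + \frac{8}{\left(-9 + i \sqrt{2}\right)^{3}}\right) - 3149 = -3902 + \frac{8}{\left(-9 + i \sqrt{2}\right)^{3}}$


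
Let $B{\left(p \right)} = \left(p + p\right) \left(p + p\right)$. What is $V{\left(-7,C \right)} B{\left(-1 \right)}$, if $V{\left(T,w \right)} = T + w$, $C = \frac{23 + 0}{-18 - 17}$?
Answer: $- \frac{1072}{35} \approx -30.629$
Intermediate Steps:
$C = - \frac{23}{35}$ ($C = \frac{23}{-35} = 23 \left(- \frac{1}{35}\right) = - \frac{23}{35} \approx -0.65714$)
$B{\left(p \right)} = 4 p^{2}$ ($B{\left(p \right)} = 2 p 2 p = 4 p^{2}$)
$V{\left(-7,C \right)} B{\left(-1 \right)} = \left(-7 - \frac{23}{35}\right) 4 \left(-1\right)^{2} = - \frac{268 \cdot 4 \cdot 1}{35} = \left(- \frac{268}{35}\right) 4 = - \frac{1072}{35}$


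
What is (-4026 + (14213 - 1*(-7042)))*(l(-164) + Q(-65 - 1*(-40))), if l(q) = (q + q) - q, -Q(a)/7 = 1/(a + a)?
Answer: -141157197/50 ≈ -2.8231e+6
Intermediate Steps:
Q(a) = -7/(2*a) (Q(a) = -7/(a + a) = -7*1/(2*a) = -7/(2*a))
l(q) = q (l(q) = 2*q - q = q)
(-4026 + (14213 - 1*(-7042)))*(l(-164) + Q(-65 - 1*(-40))) = (-4026 + (14213 - 1*(-7042)))*(-164 - 7/(2*(-65 - 1*(-40)))) = (-4026 + (14213 + 7042))*(-164 - 7/(2*(-65 + 40))) = (-4026 + 21255)*(-164 - 7/2/(-25)) = 17229*(-164 - 7/2*(-1/25)) = 17229*(-164 + 7/50) = 17229*(-8193/50) = -141157197/50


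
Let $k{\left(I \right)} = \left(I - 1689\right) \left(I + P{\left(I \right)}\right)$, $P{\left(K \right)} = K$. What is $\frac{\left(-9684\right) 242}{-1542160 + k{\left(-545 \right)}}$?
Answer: $- \frac{585882}{223225} \approx -2.6246$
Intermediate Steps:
$k{\left(I \right)} = 2 I \left(-1689 + I\right)$ ($k{\left(I \right)} = \left(I - 1689\right) \left(I + I\right) = \left(-1689 + I\right) 2 I = 2 I \left(-1689 + I\right)$)
$\frac{\left(-9684\right) 242}{-1542160 + k{\left(-545 \right)}} = \frac{\left(-9684\right) 242}{-1542160 + 2 \left(-545\right) \left(-1689 - 545\right)} = - \frac{2343528}{-1542160 + 2 \left(-545\right) \left(-2234\right)} = - \frac{2343528}{-1542160 + 2435060} = - \frac{2343528}{892900} = \left(-2343528\right) \frac{1}{892900} = - \frac{585882}{223225}$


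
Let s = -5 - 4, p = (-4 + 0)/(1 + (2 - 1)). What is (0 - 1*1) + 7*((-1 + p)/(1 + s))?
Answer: 13/8 ≈ 1.6250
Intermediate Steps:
p = -2 (p = -4/(1 + 1) = -4/2 = -4*1/2 = -2)
s = -9
(0 - 1*1) + 7*((-1 + p)/(1 + s)) = (0 - 1*1) + 7*((-1 - 2)/(1 - 9)) = (0 - 1) + 7*(-3/(-8)) = -1 + 7*(-3*(-1/8)) = -1 + 7*(3/8) = -1 + 21/8 = 13/8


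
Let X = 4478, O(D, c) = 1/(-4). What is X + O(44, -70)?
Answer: 17911/4 ≈ 4477.8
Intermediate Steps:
O(D, c) = -1/4
X + O(44, -70) = 4478 - 1/4 = 17911/4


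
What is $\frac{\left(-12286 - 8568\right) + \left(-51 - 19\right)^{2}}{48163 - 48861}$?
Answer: $\frac{7977}{349} \approx 22.857$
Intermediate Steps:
$\frac{\left(-12286 - 8568\right) + \left(-51 - 19\right)^{2}}{48163 - 48861} = \frac{\left(-12286 - 8568\right) + \left(-70\right)^{2}}{-698} = \left(-20854 + 4900\right) \left(- \frac{1}{698}\right) = \left(-15954\right) \left(- \frac{1}{698}\right) = \frac{7977}{349}$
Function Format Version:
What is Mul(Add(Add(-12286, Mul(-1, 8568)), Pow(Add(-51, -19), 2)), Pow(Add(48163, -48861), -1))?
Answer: Rational(7977, 349) ≈ 22.857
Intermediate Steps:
Mul(Add(Add(-12286, Mul(-1, 8568)), Pow(Add(-51, -19), 2)), Pow(Add(48163, -48861), -1)) = Mul(Add(Add(-12286, -8568), Pow(-70, 2)), Pow(-698, -1)) = Mul(Add(-20854, 4900), Rational(-1, 698)) = Mul(-15954, Rational(-1, 698)) = Rational(7977, 349)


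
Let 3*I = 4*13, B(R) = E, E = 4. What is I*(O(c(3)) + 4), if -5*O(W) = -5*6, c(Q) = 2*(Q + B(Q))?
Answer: 520/3 ≈ 173.33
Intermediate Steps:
B(R) = 4
c(Q) = 8 + 2*Q (c(Q) = 2*(Q + 4) = 2*(4 + Q) = 8 + 2*Q)
I = 52/3 (I = (4*13)/3 = (⅓)*52 = 52/3 ≈ 17.333)
O(W) = 6 (O(W) = -(-1)*6 = -⅕*(-30) = 6)
I*(O(c(3)) + 4) = 52*(6 + 4)/3 = (52/3)*10 = 520/3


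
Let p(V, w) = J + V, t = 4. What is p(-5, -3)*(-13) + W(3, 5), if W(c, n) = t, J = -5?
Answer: 134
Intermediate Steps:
W(c, n) = 4
p(V, w) = -5 + V
p(-5, -3)*(-13) + W(3, 5) = (-5 - 5)*(-13) + 4 = -10*(-13) + 4 = 130 + 4 = 134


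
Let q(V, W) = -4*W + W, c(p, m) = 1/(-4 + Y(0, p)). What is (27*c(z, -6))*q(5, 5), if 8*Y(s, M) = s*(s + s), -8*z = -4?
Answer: 405/4 ≈ 101.25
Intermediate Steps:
z = ½ (z = -⅛*(-4) = ½ ≈ 0.50000)
Y(s, M) = s²/4 (Y(s, M) = (s*(s + s))/8 = (s*(2*s))/8 = (2*s²)/8 = s²/4)
c(p, m) = -¼ (c(p, m) = 1/(-4 + (¼)*0²) = 1/(-4 + (¼)*0) = 1/(-4 + 0) = 1/(-4) = -¼)
q(V, W) = -3*W
(27*c(z, -6))*q(5, 5) = (27*(-¼))*(-3*5) = -27/4*(-15) = 405/4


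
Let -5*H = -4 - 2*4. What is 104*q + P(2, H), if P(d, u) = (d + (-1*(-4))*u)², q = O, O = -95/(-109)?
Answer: 613676/2725 ≈ 225.20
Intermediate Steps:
O = 95/109 (O = -95*(-1/109) = 95/109 ≈ 0.87156)
q = 95/109 ≈ 0.87156
H = 12/5 (H = -(-4 - 2*4)/5 = -(-4 - 8)/5 = -⅕*(-12) = 12/5 ≈ 2.4000)
P(d, u) = (d + 4*u)²
104*q + P(2, H) = 104*(95/109) + (2 + 4*(12/5))² = 9880/109 + (2 + 48/5)² = 9880/109 + (58/5)² = 9880/109 + 3364/25 = 613676/2725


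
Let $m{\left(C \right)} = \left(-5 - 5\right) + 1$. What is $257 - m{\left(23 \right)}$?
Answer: $266$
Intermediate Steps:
$m{\left(C \right)} = -9$ ($m{\left(C \right)} = -10 + 1 = -9$)
$257 - m{\left(23 \right)} = 257 - -9 = 257 + 9 = 266$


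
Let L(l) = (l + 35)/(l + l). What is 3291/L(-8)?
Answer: -17552/9 ≈ -1950.2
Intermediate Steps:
L(l) = (35 + l)/(2*l) (L(l) = (35 + l)/((2*l)) = (35 + l)*(1/(2*l)) = (35 + l)/(2*l))
3291/L(-8) = 3291/(((½)*(35 - 8)/(-8))) = 3291/(((½)*(-⅛)*27)) = 3291/(-27/16) = 3291*(-16/27) = -17552/9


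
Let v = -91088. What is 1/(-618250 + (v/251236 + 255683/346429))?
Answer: -21758859061/13452406444150891 ≈ -1.6175e-6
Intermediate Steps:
1/(-618250 + (v/251236 + 255683/346429)) = 1/(-618250 + (-91088/251236 + 255683/346429)) = 1/(-618250 + (-91088*1/251236 + 255683*(1/346429))) = 1/(-618250 + (-22772/62809 + 255683/346429)) = 1/(-618250 + 8170312359/21758859061) = 1/(-13452406444150891/21758859061) = -21758859061/13452406444150891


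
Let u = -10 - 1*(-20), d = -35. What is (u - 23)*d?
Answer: 455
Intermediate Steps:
u = 10 (u = -10 + 20 = 10)
(u - 23)*d = (10 - 23)*(-35) = -13*(-35) = 455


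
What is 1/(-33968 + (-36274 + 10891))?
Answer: -1/59351 ≈ -1.6849e-5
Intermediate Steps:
1/(-33968 + (-36274 + 10891)) = 1/(-33968 - 25383) = 1/(-59351) = -1/59351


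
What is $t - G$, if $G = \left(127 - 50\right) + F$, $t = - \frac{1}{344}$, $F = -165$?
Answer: $\frac{30271}{344} \approx 87.997$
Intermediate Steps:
$t = - \frac{1}{344}$ ($t = \left(-1\right) \frac{1}{344} = - \frac{1}{344} \approx -0.002907$)
$G = -88$ ($G = \left(127 - 50\right) - 165 = 77 - 165 = -88$)
$t - G = - \frac{1}{344} - -88 = - \frac{1}{344} + 88 = \frac{30271}{344}$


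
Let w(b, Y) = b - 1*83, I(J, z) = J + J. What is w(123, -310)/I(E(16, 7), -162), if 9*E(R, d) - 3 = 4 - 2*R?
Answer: -36/5 ≈ -7.2000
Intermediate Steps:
E(R, d) = 7/9 - 2*R/9 (E(R, d) = ⅓ + (4 - 2*R)/9 = ⅓ + (4/9 - 2*R/9) = 7/9 - 2*R/9)
I(J, z) = 2*J
w(b, Y) = -83 + b (w(b, Y) = b - 83 = -83 + b)
w(123, -310)/I(E(16, 7), -162) = (-83 + 123)/((2*(7/9 - 2/9*16))) = 40/((2*(7/9 - 32/9))) = 40/((2*(-25/9))) = 40/(-50/9) = 40*(-9/50) = -36/5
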